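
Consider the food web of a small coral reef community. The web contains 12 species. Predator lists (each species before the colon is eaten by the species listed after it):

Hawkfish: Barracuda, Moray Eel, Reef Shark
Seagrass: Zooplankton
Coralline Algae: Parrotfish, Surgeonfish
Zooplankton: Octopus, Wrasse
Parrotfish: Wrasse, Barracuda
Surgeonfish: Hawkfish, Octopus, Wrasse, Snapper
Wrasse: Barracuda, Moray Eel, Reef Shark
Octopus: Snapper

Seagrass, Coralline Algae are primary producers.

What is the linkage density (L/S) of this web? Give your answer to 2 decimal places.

There are L = 18 links among S = 12 species.
L/S = 18/12 = 1.5000 ≈ 1.50.

L/S = 1.50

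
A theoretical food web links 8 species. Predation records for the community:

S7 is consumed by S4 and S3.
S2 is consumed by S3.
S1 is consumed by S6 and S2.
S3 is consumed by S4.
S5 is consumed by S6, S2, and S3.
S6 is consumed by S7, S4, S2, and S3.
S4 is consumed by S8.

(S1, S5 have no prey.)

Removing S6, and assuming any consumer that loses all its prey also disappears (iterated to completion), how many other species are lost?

1

Remove S6.
Round 1: S7 (all prey gone) → extinct.
No further losses. Total secondary extinctions: 1.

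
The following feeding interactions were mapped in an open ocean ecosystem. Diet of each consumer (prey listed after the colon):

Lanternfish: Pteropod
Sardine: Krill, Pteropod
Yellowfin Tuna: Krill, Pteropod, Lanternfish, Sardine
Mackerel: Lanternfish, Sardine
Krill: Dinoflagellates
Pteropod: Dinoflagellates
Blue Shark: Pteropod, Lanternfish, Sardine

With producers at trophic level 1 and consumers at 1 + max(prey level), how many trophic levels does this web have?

Producers (level 1): Dinoflagellates.
Dinoflagellates → Pteropod → Lanternfish → Blue Shark gives Blue Shark level 4.
No species has a prey at level 4, so no species reaches level 5.

4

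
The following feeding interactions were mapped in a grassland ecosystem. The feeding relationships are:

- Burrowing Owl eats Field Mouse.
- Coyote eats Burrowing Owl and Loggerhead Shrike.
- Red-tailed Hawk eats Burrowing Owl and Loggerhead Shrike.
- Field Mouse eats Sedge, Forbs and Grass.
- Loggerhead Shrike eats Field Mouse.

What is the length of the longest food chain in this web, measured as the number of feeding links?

One longest chain: Grass → Field Mouse → Loggerhead Shrike → Coyote.
It has 4 species and 3 links.

3 links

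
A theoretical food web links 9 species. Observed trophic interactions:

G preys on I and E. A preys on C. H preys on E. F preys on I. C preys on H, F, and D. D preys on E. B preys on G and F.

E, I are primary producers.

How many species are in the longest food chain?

One longest chain: E → H → C → A.
It has 4 species and 3 links.

4 species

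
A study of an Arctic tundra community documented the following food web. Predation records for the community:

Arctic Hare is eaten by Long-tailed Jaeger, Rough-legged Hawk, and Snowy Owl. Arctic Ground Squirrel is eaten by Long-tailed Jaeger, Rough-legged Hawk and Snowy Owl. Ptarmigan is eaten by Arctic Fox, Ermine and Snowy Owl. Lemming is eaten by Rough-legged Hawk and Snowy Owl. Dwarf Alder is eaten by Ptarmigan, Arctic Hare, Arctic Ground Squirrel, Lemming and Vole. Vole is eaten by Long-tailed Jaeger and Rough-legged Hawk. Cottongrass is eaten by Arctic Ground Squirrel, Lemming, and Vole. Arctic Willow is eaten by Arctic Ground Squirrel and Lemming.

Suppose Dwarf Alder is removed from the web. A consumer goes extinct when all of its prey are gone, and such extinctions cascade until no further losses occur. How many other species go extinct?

4

Remove Dwarf Alder.
Round 1: Ptarmigan (all prey gone), Arctic Hare (all prey gone) → extinct.
Round 2: Arctic Fox (all prey gone), Ermine (all prey gone) → extinct.
No further losses. Total secondary extinctions: 4.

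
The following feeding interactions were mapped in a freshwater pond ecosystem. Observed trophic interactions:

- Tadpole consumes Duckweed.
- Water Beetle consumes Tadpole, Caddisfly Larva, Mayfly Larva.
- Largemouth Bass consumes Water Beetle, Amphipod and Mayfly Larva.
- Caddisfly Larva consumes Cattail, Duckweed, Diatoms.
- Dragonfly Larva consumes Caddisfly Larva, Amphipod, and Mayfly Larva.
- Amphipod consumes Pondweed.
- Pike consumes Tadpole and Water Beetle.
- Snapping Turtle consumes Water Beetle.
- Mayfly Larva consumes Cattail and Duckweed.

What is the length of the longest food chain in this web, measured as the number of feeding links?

One longest chain: Duckweed → Tadpole → Water Beetle → Largemouth Bass.
It has 4 species and 3 links.

3 links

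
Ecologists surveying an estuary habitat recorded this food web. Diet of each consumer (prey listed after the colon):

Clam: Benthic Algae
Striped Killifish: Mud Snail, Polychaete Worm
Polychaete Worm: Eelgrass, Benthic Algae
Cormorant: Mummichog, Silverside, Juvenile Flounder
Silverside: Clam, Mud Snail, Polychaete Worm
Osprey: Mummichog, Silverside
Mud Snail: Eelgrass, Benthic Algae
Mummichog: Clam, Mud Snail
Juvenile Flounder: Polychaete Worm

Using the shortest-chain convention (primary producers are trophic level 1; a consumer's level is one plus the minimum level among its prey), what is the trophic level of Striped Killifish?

Eelgrass is a producer → level 1.
Mud Snail eats Eelgrass → level 2.
Striped Killifish eats Mud Snail → level 3.
No prey of Striped Killifish is below level 2, so 3 is the minimum.

Trophic level 3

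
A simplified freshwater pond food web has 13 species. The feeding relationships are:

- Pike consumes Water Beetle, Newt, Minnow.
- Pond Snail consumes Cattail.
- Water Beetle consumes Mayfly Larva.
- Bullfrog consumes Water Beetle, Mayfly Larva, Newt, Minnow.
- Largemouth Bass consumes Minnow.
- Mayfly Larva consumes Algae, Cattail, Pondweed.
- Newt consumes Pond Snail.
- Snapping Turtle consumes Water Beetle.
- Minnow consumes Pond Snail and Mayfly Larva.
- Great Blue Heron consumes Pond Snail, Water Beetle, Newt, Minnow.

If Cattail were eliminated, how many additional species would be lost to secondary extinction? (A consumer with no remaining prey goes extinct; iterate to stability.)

Remove Cattail.
Round 1: Pond Snail (all prey gone) → extinct.
Round 2: Newt (all prey gone) → extinct.
No further losses. Total secondary extinctions: 2.

2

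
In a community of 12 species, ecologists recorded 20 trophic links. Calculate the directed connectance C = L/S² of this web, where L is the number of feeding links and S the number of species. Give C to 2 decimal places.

The web has S = 12 species and L = 20 feeding links.
C = L / S² = 20 / 144 = 0.1389 ≈ 0.14.

C = 0.14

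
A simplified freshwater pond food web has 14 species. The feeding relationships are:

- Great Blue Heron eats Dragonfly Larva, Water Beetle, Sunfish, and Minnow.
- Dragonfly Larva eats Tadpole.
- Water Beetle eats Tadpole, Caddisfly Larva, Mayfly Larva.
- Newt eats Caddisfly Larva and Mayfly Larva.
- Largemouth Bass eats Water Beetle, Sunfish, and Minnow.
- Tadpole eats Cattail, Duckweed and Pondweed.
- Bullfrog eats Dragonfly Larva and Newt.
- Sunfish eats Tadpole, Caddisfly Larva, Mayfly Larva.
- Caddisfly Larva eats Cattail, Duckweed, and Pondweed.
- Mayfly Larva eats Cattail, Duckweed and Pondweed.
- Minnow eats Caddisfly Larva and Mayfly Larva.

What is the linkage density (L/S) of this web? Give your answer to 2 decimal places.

L/S = 2.07

There are L = 29 links among S = 14 species.
L/S = 29/14 = 2.0714 ≈ 2.07.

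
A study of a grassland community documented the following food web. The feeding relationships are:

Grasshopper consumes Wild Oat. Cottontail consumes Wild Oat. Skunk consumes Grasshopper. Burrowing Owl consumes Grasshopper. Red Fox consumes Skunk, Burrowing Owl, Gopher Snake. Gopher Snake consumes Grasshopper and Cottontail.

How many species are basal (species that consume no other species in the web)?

1

Basal species (no prey listed): Wild Oat.
Count: 1.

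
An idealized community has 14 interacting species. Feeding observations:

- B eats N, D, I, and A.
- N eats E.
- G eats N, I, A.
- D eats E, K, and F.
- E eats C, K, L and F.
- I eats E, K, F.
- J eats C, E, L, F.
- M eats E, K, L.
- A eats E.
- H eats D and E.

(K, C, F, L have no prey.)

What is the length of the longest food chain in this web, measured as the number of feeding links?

3 links

One longest chain: K → E → D → H.
It has 4 species and 3 links.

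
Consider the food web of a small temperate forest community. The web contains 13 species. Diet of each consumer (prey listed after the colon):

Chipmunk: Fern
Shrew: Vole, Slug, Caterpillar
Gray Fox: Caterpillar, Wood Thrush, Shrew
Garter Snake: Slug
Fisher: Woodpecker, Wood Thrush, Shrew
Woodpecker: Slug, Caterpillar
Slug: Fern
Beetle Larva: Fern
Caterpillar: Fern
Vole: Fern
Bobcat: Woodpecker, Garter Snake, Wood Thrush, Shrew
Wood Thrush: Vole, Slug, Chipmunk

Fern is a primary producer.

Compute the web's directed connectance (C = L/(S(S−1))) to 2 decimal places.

The web has S = 13 species and L = 24 feeding links.
C = L / (S(S−1)) = 24 / 156 = 0.1538 ≈ 0.15.

C = 0.15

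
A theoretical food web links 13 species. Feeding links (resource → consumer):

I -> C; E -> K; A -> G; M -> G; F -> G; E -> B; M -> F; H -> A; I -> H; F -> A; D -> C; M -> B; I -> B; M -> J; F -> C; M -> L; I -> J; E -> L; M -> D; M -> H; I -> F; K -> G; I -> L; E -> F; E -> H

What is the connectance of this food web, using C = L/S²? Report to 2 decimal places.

C = 0.15

The web has S = 13 species and L = 25 feeding links.
C = L / S² = 25 / 169 = 0.1479 ≈ 0.15.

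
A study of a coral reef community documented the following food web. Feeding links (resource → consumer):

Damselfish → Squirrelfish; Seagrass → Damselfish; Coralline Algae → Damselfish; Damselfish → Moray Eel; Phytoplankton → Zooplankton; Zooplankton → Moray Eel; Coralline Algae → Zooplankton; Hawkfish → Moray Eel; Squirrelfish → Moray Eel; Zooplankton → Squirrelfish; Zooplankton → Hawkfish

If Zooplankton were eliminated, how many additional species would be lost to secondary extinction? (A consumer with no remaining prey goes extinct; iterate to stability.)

Remove Zooplankton.
Round 1: Hawkfish (all prey gone) → extinct.
No further losses. Total secondary extinctions: 1.

1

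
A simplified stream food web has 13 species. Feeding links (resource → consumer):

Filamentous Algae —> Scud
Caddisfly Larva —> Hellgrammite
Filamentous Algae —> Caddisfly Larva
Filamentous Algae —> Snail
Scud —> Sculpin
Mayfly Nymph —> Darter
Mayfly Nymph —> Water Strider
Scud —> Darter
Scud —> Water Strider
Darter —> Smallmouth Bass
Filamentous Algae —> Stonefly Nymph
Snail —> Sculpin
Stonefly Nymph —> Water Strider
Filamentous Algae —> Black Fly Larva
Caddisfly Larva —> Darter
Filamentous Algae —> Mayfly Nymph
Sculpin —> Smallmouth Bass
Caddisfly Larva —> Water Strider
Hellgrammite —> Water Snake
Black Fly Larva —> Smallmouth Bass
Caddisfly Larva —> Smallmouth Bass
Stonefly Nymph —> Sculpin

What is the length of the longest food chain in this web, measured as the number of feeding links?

3 links

One longest chain: Filamentous Algae → Scud → Sculpin → Smallmouth Bass.
It has 4 species and 3 links.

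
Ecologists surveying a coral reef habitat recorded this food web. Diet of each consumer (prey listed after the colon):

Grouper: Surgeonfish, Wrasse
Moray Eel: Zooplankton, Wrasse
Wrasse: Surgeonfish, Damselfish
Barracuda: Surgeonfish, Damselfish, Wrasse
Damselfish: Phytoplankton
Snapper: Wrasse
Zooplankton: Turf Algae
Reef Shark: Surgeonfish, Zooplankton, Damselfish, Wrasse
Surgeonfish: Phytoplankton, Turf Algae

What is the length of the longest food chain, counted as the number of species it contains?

One longest chain: Phytoplankton → Surgeonfish → Wrasse → Reef Shark.
It has 4 species and 3 links.

4 species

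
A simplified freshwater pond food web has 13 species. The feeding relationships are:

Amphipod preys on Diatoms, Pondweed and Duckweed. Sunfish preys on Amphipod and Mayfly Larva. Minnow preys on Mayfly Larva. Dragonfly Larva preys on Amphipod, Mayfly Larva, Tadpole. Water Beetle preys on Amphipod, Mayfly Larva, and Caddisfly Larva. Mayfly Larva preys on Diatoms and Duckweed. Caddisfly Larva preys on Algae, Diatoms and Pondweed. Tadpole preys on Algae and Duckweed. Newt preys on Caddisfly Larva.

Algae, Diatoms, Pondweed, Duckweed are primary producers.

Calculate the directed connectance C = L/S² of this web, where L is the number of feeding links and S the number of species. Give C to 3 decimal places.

The web has S = 13 species and L = 20 feeding links.
C = L / S² = 20 / 169 = 0.1183 ≈ 0.118.

C = 0.118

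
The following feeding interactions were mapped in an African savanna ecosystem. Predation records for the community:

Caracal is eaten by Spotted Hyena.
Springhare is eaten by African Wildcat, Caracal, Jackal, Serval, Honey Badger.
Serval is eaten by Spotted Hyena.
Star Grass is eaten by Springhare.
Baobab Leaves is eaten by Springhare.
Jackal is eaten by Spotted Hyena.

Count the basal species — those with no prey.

2

Basal species (no prey listed): Star Grass, Baobab Leaves.
Count: 2.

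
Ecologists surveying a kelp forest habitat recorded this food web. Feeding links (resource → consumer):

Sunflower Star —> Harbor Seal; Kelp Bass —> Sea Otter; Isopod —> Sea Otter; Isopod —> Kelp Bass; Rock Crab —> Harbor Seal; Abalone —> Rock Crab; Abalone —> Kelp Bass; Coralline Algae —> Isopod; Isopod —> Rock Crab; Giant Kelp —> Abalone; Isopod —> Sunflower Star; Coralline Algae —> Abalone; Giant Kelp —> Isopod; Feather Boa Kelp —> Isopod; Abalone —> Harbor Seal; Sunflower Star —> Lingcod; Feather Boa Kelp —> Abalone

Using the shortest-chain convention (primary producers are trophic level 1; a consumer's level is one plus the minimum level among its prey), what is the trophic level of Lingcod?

Trophic level 4

Coralline Algae is a producer → level 1.
Isopod eats Coralline Algae → level 2.
Sunflower Star eats Isopod → level 3.
Lingcod eats Sunflower Star → level 4.
No prey of Lingcod is below level 3, so 4 is the minimum.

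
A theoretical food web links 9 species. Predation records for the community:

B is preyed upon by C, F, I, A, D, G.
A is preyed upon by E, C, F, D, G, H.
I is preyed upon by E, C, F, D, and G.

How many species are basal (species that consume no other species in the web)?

Basal species (no prey listed): B.
Count: 1.

1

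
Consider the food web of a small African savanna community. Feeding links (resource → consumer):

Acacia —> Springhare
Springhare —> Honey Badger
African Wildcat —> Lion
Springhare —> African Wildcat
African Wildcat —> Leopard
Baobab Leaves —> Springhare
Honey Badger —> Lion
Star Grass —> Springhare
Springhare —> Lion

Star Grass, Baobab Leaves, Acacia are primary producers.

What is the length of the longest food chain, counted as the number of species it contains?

One longest chain: Star Grass → Springhare → African Wildcat → Leopard.
It has 4 species and 3 links.

4 species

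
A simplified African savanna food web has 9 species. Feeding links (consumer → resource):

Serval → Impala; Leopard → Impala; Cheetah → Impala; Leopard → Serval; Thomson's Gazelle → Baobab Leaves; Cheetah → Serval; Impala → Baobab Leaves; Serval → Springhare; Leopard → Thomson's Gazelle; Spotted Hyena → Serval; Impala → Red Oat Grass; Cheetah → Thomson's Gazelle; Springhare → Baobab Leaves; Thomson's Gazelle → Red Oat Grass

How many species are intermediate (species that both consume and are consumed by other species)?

Intermediate species (has both prey and predators): Impala, Springhare, Thomson's Gazelle, Serval.
Count: 4.

4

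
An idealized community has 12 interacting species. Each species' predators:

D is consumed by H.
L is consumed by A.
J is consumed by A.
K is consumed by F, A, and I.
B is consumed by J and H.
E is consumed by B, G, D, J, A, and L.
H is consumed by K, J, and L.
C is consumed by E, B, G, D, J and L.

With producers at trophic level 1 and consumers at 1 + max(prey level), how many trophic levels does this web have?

Producers (level 1): C.
C → E → D → H → K → I gives I level 6.
No species has a prey at level 6, so no species reaches level 7.

6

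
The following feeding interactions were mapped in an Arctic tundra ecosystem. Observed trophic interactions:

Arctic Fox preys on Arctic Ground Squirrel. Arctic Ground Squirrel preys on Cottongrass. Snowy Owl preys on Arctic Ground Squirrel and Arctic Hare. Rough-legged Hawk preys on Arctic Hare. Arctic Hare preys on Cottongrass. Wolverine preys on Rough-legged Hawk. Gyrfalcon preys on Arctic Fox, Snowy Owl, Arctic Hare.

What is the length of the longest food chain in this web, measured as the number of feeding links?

3 links

One longest chain: Cottongrass → Arctic Ground Squirrel → Arctic Fox → Gyrfalcon.
It has 4 species and 3 links.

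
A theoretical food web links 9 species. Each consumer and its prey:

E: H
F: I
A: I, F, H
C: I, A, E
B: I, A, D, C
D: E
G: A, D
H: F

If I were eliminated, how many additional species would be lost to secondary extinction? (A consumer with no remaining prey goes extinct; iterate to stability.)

Remove I.
Round 1: F (all prey gone) → extinct.
Round 2: H (all prey gone) → extinct.
Round 3: A (all prey gone), E (all prey gone) → extinct.
Round 4: D (all prey gone), C (all prey gone) → extinct.
Round 5: G (all prey gone), B (all prey gone) → extinct.
No further losses. Total secondary extinctions: 8.

8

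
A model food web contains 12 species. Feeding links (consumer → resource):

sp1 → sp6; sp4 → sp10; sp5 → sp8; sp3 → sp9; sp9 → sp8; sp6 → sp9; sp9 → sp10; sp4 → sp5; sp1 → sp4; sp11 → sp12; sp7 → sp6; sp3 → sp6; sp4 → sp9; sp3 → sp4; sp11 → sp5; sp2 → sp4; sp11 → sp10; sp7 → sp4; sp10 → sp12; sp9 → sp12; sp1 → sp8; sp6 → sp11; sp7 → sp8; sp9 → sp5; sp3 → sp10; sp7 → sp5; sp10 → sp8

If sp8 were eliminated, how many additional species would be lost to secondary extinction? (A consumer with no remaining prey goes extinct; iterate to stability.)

1

Remove sp8.
Round 1: sp5 (all prey gone) → extinct.
No further losses. Total secondary extinctions: 1.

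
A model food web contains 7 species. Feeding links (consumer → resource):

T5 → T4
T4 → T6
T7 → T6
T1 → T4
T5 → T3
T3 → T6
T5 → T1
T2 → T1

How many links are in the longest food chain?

3 links

One longest chain: T6 → T4 → T1 → T5.
It has 4 species and 3 links.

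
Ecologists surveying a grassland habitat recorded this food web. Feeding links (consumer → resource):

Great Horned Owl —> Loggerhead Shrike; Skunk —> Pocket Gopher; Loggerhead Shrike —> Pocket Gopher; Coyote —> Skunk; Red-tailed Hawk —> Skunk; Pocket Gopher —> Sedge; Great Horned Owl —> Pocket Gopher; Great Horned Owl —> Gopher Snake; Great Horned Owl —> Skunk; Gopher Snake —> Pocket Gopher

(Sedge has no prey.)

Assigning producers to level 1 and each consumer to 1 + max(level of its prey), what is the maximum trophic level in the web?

4

Producers (level 1): Sedge.
Sedge → Pocket Gopher → Gopher Snake → Great Horned Owl gives Great Horned Owl level 4.
No species has a prey at level 4, so no species reaches level 5.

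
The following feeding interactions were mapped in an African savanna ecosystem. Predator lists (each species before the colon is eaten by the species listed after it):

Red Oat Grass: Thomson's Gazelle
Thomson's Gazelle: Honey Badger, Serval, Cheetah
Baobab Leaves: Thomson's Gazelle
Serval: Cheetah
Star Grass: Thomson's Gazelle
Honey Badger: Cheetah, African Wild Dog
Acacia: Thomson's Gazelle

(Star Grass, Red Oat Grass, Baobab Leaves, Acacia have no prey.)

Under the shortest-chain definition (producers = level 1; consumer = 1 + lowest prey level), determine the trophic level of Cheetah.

Trophic level 3

Star Grass is a producer → level 1.
Thomson's Gazelle eats Star Grass → level 2.
Cheetah eats Thomson's Gazelle → level 3.
No prey of Cheetah is below level 2, so 3 is the minimum.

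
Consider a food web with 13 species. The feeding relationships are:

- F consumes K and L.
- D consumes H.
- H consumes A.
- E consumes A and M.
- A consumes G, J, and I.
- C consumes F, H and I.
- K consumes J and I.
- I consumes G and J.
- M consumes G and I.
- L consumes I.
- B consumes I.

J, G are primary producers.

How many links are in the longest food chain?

4 links

One longest chain: J → I → K → F → C.
It has 5 species and 4 links.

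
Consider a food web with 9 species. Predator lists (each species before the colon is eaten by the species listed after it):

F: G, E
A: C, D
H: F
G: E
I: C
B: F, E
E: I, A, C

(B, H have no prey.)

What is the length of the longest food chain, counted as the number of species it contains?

6 species

One longest chain: B → F → G → E → I → C.
It has 6 species and 5 links.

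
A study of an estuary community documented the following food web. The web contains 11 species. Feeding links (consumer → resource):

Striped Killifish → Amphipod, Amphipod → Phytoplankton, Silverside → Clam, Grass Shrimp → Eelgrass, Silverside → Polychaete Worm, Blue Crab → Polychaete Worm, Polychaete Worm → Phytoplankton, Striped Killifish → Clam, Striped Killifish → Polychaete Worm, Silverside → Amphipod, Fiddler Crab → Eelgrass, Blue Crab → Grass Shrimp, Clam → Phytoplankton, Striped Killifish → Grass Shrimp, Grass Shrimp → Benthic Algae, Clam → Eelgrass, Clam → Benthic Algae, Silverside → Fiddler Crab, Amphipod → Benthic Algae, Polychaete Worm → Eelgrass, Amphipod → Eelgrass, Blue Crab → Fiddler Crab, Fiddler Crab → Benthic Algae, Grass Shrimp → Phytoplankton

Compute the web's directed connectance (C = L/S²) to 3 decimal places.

The web has S = 11 species and L = 24 feeding links.
C = L / S² = 24 / 121 = 0.1983 ≈ 0.198.

C = 0.198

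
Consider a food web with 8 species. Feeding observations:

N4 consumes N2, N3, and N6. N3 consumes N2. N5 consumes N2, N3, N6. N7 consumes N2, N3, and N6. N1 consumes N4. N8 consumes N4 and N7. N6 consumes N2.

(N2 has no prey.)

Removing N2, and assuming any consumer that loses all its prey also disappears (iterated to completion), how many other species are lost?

Remove N2.
Round 1: N6 (all prey gone), N3 (all prey gone) → extinct.
Round 2: N4 (all prey gone), N5 (all prey gone), N7 (all prey gone) → extinct.
Round 3: N8 (all prey gone), N1 (all prey gone) → extinct.
No further losses. Total secondary extinctions: 7.

7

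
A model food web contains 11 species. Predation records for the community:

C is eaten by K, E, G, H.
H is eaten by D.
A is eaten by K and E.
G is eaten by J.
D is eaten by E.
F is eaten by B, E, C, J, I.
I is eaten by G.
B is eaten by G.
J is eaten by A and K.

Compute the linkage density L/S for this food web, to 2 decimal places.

There are L = 18 links among S = 11 species.
L/S = 18/11 = 1.6364 ≈ 1.64.

L/S = 1.64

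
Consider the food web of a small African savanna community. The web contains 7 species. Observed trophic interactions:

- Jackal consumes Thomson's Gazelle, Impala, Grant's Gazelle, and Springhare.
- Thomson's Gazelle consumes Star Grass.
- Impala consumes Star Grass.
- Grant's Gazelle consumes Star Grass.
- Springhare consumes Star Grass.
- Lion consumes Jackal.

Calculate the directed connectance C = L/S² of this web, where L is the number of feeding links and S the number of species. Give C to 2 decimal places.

The web has S = 7 species and L = 9 feeding links.
C = L / S² = 9 / 49 = 0.1837 ≈ 0.18.

C = 0.18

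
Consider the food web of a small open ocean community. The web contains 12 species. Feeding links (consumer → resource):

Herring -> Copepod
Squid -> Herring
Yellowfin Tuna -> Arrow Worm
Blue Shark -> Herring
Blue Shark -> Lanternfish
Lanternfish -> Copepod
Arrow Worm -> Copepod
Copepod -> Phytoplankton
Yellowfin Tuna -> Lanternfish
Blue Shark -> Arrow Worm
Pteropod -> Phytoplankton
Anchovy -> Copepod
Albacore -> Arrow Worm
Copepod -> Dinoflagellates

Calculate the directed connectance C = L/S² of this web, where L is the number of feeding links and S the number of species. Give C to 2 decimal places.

C = 0.10

The web has S = 12 species and L = 14 feeding links.
C = L / S² = 14 / 144 = 0.0972 ≈ 0.10.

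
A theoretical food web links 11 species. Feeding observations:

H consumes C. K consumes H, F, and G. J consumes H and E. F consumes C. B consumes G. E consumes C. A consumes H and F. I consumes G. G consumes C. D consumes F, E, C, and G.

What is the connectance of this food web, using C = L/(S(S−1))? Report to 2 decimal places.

C = 0.15

The web has S = 11 species and L = 17 feeding links.
C = L / (S(S−1)) = 17 / 110 = 0.1545 ≈ 0.15.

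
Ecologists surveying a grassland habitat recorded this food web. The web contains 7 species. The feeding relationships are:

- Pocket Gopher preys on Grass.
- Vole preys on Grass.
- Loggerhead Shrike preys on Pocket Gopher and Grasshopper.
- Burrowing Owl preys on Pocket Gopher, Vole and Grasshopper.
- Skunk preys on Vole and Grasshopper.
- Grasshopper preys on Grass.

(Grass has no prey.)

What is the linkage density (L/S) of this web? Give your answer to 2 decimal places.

L/S = 1.43

There are L = 10 links among S = 7 species.
L/S = 10/7 = 1.4286 ≈ 1.43.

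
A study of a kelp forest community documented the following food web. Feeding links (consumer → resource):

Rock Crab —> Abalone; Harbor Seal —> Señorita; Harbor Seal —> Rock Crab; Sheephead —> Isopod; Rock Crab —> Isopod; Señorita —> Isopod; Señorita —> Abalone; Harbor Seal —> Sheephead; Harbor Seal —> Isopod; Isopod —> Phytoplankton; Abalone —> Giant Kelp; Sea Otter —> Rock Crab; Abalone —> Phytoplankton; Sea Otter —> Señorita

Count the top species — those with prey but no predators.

Top species (has prey, but nothing eats it): Sea Otter, Harbor Seal.
Count: 2.

2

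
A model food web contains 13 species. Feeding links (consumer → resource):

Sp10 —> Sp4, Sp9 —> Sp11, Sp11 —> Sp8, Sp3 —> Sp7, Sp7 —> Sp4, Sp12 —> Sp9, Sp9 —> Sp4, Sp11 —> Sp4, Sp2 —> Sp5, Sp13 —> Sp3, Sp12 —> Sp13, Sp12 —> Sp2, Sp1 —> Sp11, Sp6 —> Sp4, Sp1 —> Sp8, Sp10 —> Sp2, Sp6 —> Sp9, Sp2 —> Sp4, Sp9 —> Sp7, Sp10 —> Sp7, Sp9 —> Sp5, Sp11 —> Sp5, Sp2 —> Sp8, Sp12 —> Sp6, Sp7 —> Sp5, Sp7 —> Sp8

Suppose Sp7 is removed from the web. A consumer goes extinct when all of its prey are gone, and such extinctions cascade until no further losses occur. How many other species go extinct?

2

Remove Sp7.
Round 1: Sp3 (all prey gone) → extinct.
Round 2: Sp13 (all prey gone) → extinct.
No further losses. Total secondary extinctions: 2.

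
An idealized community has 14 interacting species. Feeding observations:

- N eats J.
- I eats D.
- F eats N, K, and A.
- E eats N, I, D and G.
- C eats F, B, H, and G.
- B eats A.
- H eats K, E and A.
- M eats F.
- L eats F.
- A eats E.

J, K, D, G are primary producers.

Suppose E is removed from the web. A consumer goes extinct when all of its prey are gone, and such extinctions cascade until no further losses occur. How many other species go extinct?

2

Remove E.
Round 1: A (all prey gone) → extinct.
Round 2: B (all prey gone) → extinct.
No further losses. Total secondary extinctions: 2.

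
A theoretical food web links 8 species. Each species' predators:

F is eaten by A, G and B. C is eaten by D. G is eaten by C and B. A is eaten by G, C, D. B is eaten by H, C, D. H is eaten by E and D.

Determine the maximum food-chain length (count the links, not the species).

5 links

One longest chain: F → A → G → B → H → E.
It has 6 species and 5 links.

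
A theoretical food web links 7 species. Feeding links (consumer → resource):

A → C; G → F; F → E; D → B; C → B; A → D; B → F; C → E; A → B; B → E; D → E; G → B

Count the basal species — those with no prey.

Basal species (no prey listed): E.
Count: 1.

1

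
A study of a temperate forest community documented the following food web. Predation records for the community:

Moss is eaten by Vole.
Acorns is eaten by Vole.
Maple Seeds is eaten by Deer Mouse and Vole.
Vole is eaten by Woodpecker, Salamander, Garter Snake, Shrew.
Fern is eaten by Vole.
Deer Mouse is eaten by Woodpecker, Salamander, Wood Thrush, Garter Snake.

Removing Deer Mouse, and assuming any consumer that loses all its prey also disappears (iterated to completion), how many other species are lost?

Remove Deer Mouse.
Round 1: Wood Thrush (all prey gone) → extinct.
No further losses. Total secondary extinctions: 1.

1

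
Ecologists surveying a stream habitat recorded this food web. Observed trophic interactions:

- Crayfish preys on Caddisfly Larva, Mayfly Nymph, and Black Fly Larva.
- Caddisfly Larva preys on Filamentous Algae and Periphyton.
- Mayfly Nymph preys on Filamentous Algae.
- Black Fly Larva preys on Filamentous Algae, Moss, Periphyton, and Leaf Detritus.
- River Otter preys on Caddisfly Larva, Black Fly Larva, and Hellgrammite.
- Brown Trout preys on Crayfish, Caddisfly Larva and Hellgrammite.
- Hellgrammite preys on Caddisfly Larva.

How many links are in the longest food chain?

3 links

One longest chain: Filamentous Algae → Mayfly Nymph → Crayfish → Brown Trout.
It has 4 species and 3 links.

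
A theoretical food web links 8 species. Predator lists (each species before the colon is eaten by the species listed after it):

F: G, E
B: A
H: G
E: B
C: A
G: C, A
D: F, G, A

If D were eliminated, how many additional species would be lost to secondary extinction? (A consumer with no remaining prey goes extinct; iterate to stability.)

Remove D.
Round 1: F (all prey gone) → extinct.
Round 2: E (all prey gone) → extinct.
Round 3: B (all prey gone) → extinct.
No further losses. Total secondary extinctions: 3.

3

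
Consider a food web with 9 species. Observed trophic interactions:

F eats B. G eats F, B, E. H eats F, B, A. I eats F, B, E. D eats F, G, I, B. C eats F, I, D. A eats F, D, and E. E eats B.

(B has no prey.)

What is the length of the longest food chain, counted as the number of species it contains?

One longest chain: B → F → I → D → A → H.
It has 6 species and 5 links.

6 species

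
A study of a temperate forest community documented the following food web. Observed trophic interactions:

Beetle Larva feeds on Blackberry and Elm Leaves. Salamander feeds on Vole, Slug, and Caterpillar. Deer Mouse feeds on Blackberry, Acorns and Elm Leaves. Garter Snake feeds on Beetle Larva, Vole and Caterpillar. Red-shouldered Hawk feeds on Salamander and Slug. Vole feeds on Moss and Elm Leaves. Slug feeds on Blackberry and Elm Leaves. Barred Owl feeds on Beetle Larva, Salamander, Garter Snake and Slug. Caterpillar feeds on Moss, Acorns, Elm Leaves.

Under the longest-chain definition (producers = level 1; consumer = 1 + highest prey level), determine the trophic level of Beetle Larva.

Trophic level 2

Blackberry is a producer → level 1.
Beetle Larva eats Blackberry (level 1); other prey at levels: Elm Leaves 1 → level 2.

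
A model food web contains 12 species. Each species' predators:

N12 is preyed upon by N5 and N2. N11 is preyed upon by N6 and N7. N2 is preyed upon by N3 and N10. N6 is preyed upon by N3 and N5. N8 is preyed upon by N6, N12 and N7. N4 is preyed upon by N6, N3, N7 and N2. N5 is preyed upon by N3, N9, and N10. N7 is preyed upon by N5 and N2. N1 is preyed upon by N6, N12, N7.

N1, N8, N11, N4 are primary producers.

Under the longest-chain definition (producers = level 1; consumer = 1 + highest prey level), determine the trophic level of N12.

Trophic level 2

N1 is a producer → level 1.
N12 eats N1 (level 1); other prey at levels: N8 1 → level 2.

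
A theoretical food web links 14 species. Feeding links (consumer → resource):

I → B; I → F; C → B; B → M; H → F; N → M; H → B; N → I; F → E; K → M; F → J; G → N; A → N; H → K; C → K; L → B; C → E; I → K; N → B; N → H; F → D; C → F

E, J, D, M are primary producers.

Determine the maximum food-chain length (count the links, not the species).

One longest chain: E → F → H → N → A.
It has 5 species and 4 links.

4 links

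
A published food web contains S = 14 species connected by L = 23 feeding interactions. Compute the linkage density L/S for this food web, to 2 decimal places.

L/S = 1.64

There are L = 23 links among S = 14 species.
L/S = 23/14 = 1.6429 ≈ 1.64.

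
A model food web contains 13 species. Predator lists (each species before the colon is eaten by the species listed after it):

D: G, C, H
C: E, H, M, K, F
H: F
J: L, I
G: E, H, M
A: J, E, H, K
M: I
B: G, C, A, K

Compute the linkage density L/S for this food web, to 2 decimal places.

There are L = 23 links among S = 13 species.
L/S = 23/13 = 1.7692 ≈ 1.77.

L/S = 1.77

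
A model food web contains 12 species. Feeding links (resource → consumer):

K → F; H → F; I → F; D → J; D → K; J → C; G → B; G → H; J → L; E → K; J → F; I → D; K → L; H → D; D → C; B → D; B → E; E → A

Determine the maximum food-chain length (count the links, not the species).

4 links

One longest chain: G → H → D → J → F.
It has 5 species and 4 links.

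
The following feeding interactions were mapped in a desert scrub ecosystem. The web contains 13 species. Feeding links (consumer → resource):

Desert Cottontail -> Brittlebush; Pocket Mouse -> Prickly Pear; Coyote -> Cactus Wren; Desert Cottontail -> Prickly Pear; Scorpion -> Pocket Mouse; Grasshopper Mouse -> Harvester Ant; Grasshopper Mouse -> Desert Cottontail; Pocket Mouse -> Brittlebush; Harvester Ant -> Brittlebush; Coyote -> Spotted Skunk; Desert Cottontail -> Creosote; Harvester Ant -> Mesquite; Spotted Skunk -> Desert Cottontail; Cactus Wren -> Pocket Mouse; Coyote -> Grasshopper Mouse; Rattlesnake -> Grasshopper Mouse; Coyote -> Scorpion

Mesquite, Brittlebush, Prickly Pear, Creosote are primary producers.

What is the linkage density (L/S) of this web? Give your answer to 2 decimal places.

L/S = 1.31

There are L = 17 links among S = 13 species.
L/S = 17/13 = 1.3077 ≈ 1.31.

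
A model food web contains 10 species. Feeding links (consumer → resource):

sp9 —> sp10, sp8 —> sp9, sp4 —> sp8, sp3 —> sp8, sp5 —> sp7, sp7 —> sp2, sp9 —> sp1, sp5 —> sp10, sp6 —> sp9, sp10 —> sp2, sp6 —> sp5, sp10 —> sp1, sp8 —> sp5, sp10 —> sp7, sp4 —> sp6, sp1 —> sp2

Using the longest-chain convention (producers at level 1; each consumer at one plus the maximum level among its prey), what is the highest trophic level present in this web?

Producers (level 1): sp2.
sp2 → sp7 → sp10 → sp9 → sp8 → sp4 gives sp4 level 6.
No species has a prey at level 6, so no species reaches level 7.

6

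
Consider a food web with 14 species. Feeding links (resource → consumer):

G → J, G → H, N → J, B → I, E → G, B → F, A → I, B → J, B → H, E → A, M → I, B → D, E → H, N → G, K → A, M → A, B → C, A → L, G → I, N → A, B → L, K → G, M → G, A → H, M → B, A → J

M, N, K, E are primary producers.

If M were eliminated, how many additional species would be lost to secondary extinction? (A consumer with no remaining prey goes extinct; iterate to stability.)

Remove M.
Round 1: B (all prey gone) → extinct.
Round 2: D (all prey gone), C (all prey gone), F (all prey gone) → extinct.
No further losses. Total secondary extinctions: 4.

4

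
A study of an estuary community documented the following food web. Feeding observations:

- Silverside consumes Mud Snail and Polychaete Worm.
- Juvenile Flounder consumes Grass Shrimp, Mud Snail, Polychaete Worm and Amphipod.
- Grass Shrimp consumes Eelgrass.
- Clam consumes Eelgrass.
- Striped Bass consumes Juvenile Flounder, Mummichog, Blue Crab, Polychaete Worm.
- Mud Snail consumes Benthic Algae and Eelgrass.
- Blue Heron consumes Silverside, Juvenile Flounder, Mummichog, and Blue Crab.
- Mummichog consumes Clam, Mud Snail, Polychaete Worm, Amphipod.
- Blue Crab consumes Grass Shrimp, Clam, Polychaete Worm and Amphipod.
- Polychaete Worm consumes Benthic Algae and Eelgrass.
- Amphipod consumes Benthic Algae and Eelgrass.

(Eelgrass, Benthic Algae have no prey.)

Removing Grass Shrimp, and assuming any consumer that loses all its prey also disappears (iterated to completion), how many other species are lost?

Remove Grass Shrimp.
Every predator of it retains at least one other prey: Juvenile Flounder still has Polychaete Worm, Amphipod, Mud Snail; Blue Crab still has Polychaete Worm, Amphipod, Clam.
No consumer loses all prey, so no secondary extinctions occur.

0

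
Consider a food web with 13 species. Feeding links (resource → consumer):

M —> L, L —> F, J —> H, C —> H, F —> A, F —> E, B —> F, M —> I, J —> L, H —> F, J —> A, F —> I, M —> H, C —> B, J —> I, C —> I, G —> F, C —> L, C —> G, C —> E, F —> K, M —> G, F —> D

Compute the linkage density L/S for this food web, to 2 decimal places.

L/S = 1.77

There are L = 23 links among S = 13 species.
L/S = 23/13 = 1.7692 ≈ 1.77.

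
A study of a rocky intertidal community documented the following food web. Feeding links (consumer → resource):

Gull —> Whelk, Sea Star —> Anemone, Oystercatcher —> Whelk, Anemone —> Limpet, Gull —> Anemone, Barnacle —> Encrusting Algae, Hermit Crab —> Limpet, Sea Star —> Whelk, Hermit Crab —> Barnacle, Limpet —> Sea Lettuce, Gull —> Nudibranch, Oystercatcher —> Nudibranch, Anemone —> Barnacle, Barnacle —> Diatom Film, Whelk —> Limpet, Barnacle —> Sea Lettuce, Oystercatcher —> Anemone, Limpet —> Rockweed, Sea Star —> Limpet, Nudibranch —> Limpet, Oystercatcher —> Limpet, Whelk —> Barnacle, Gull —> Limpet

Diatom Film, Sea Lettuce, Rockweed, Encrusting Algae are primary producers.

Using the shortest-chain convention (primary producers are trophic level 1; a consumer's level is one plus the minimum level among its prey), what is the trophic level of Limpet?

Sea Lettuce is a producer → level 1.
Limpet eats Sea Lettuce → level 2.

Trophic level 2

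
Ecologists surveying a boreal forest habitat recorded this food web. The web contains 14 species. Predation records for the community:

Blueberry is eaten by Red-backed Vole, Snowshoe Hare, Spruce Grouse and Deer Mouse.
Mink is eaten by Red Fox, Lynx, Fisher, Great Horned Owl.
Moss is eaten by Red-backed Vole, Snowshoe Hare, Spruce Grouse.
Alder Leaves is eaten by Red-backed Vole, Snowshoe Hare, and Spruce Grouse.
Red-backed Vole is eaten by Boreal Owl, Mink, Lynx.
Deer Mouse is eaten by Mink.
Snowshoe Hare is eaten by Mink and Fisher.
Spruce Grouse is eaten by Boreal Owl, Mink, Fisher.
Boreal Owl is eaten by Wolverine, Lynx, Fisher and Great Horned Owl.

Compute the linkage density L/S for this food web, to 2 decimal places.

L/S = 1.93

There are L = 27 links among S = 14 species.
L/S = 27/14 = 1.9286 ≈ 1.93.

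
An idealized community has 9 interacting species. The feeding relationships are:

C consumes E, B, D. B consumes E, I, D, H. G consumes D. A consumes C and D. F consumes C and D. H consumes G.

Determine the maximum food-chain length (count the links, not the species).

One longest chain: D → G → H → B → C → A.
It has 6 species and 5 links.

5 links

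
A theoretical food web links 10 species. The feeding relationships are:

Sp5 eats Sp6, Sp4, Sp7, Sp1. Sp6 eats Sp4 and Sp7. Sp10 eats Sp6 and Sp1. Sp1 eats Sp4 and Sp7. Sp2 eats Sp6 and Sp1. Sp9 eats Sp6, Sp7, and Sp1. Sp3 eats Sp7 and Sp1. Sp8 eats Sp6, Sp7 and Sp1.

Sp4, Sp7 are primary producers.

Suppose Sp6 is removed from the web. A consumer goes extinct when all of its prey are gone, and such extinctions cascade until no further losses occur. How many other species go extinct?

0

Remove Sp6.
Every predator of it retains at least one other prey: Sp5 still has Sp4, Sp7, Sp1; Sp2 still has Sp1; Sp9 still has Sp7, Sp1; Sp8 still has Sp7, Sp1; Sp10 still has Sp1.
No consumer loses all prey, so no secondary extinctions occur.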